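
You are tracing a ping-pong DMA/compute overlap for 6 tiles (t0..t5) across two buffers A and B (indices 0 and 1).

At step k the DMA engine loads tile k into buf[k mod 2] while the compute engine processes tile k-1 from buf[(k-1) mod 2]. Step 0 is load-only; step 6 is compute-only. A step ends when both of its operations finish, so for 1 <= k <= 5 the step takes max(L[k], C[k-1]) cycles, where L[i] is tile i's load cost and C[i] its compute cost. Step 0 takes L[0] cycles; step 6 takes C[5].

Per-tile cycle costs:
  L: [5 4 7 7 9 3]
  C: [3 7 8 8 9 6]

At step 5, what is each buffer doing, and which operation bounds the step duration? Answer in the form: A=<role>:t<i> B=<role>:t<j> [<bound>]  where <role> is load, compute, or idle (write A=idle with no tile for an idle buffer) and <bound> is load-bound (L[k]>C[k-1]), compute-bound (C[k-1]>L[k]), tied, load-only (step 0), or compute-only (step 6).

step 5: A=compute:t4 B=load:t5 [compute-bound]

k=0 load=t0/5c comp=- wait=5 total=5
k=1 load=t1/4c comp=t0/3c wait=4 total=9
k=2 load=t2/7c comp=t1/7c wait=7 total=16
k=3 load=t3/7c comp=t2/8c wait=8 total=24
k=4 load=t4/9c comp=t3/8c wait=9 total=33
k=5 load=t5/3c comp=t4/9c wait=9 total=42
k=6 load=- comp=t5/6c wait=6 total=48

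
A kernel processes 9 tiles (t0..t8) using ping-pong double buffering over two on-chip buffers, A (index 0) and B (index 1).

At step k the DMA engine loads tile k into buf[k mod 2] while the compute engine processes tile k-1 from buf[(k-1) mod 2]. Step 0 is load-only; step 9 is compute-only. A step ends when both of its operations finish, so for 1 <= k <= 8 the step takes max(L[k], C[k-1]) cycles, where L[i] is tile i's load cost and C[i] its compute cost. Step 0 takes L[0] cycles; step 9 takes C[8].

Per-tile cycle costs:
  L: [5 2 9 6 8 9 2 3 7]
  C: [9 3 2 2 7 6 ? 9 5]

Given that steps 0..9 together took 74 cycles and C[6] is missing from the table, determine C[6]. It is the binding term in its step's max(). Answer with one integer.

step 0: dur = L[0]=5 = 5
step 1: dur = max(L[1]=2, C[0]=9) = 9
step 2: dur = max(L[2]=9, C[1]=3) = 9
step 3: dur = max(L[3]=6, C[2]=2) = 6
step 4: dur = max(L[4]=8, C[3]=2) = 8
step 5: dur = max(L[5]=9, C[4]=7) = 9
step 6: dur = max(L[6]=2, C[5]=6) = 6
step 7: dur = max(L[7]=3, C[6]=?) = C[6]  (unknown; binding)
step 8: dur = max(L[8]=7, C[7]=9) = 9
step 9: dur = C[8]=5 = 5
sum of known step durations = 66
dur[7] = total - known = 74 - 66 = 8
C[6] is the binding max in step 7, so C[6] = dur[7] = 8

C[6] = 8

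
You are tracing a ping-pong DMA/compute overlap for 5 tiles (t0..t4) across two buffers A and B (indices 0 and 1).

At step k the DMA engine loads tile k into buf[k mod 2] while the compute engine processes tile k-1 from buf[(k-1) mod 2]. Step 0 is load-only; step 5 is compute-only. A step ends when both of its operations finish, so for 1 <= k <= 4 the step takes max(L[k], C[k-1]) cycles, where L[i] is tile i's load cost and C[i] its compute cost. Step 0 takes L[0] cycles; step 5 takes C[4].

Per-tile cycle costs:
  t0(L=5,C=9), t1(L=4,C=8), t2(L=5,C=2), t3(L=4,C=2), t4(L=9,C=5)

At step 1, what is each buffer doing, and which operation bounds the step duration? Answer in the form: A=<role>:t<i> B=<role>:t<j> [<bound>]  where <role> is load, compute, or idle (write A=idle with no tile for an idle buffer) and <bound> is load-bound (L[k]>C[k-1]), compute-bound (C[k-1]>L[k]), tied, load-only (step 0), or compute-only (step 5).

step 1: A=compute:t0 B=load:t1 [compute-bound]

  0. 5=5c; end=5; A:t0 B:-
  1. max(4,9)=9c; end=14; A:t0 B:t1
  2. max(5,8)=8c; end=22; A:t2 B:t1
  3. max(4,2)=4c; end=26; A:t2 B:t3
  4. max(9,2)=9c; end=35; A:t4 B:t3
  5. 5=5c; end=40; A:t4 B:t3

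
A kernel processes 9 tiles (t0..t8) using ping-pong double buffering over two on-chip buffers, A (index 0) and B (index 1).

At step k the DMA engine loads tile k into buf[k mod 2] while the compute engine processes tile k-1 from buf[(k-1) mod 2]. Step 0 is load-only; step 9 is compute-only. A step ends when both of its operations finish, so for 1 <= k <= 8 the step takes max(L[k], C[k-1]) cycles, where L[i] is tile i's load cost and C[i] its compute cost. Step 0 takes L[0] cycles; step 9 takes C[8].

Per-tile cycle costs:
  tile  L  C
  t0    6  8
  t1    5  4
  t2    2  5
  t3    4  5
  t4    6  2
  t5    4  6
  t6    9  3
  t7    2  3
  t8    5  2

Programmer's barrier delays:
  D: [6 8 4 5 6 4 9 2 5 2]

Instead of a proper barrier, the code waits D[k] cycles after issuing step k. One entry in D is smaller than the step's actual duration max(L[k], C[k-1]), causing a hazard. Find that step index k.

hazard at step 7

k=0 barrier L[0]=6→6c, D[0]=6 ok
k=1 barrier max(L[1]=5,C[0]=8)→8c, D[1]=8 ok
k=2 barrier max(L[2]=2,C[1]=4)→4c, D[2]=4 ok
k=3 barrier max(L[3]=4,C[2]=5)→5c, D[3]=5 ok
k=4 barrier max(L[4]=6,C[3]=5)→6c, D[4]=6 ok
k=5 barrier max(L[5]=4,C[4]=2)→4c, D[5]=4 ok
k=6 barrier max(L[6]=9,C[5]=6)→9c, D[6]=9 ok
k=7 barrier max(L[7]=2,C[6]=3)→3c, D[7]=2 SHORT
k=8 barrier max(L[8]=5,C[7]=3)→5c, D[8]=5 ok
k=9 barrier C[8]=2→2c, D[9]=2 ok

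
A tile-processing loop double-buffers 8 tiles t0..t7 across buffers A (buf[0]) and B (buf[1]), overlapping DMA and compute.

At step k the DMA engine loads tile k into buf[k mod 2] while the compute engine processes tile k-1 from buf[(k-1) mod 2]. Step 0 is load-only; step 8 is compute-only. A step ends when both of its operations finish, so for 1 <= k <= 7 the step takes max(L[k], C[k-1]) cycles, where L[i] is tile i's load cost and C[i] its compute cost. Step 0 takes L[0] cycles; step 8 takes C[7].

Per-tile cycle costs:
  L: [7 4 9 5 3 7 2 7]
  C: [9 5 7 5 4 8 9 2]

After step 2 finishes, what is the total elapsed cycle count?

[0] DMA t0→A (7c) ∥ CU idle ⇒ 7c, clock 7
[1] DMA t1→B (4c) ∥ CU A:t0 (9c) ⇒ 9c, clock 16
[2] DMA t2→A (9c) ∥ CU B:t1 (5c) ⇒ 9c, clock 25
[3] DMA t3→B (5c) ∥ CU A:t2 (7c) ⇒ 7c, clock 32
[4] DMA t4→A (3c) ∥ CU B:t3 (5c) ⇒ 5c, clock 37
[5] DMA t5→B (7c) ∥ CU A:t4 (4c) ⇒ 7c, clock 44
[6] DMA t6→A (2c) ∥ CU B:t5 (8c) ⇒ 8c, clock 52
[7] DMA t7→B (7c) ∥ CU A:t6 (9c) ⇒ 9c, clock 61
[8] DMA idle ∥ CU B:t7 (2c) ⇒ 2c, clock 63

end_cycle[2] = 25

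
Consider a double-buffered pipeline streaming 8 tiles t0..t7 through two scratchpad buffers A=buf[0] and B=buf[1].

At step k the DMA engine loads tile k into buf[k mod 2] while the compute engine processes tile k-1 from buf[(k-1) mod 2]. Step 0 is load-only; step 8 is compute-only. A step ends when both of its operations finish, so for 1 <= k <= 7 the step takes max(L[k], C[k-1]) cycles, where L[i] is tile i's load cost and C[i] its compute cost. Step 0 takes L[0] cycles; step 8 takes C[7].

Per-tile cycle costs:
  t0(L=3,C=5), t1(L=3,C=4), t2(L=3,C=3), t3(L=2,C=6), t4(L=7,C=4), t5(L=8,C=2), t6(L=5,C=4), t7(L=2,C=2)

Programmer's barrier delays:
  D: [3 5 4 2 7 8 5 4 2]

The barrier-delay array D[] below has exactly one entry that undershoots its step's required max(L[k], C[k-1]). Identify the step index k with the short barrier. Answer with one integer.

hazard at step 3

k=0 barrier L[0]=3→3c, D[0]=3 ok
k=1 barrier max(L[1]=3,C[0]=5)→5c, D[1]=5 ok
k=2 barrier max(L[2]=3,C[1]=4)→4c, D[2]=4 ok
k=3 barrier max(L[3]=2,C[2]=3)→3c, D[3]=2 SHORT
k=4 barrier max(L[4]=7,C[3]=6)→7c, D[4]=7 ok
k=5 barrier max(L[5]=8,C[4]=4)→8c, D[5]=8 ok
k=6 barrier max(L[6]=5,C[5]=2)→5c, D[6]=5 ok
k=7 barrier max(L[7]=2,C[6]=4)→4c, D[7]=4 ok
k=8 barrier C[7]=2→2c, D[8]=2 ok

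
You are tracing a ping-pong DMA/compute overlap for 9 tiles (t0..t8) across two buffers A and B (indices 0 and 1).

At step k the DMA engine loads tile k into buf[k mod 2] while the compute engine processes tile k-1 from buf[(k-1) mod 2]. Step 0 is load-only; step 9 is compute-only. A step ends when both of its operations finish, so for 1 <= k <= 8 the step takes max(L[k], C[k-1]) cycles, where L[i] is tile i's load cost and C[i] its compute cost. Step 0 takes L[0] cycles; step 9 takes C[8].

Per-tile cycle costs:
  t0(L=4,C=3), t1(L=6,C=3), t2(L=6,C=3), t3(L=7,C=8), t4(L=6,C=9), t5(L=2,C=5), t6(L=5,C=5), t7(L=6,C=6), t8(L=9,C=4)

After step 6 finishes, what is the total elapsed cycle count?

step 0: L[0]=4 → dur=4, Σ=4 | A=load:t0 B=idle [load-only]
step 1: L[1]=6 C[0]=3 → dur=6, Σ=10 | A=compute:t0 B=load:t1 [load-bound]
step 2: L[2]=6 C[1]=3 → dur=6, Σ=16 | A=load:t2 B=compute:t1 [load-bound]
step 3: L[3]=7 C[2]=3 → dur=7, Σ=23 | A=compute:t2 B=load:t3 [load-bound]
step 4: L[4]=6 C[3]=8 → dur=8, Σ=31 | A=load:t4 B=compute:t3 [compute-bound]
step 5: L[5]=2 C[4]=9 → dur=9, Σ=40 | A=compute:t4 B=load:t5 [compute-bound]
step 6: L[6]=5 C[5]=5 → dur=5, Σ=45 | A=load:t6 B=compute:t5 [tied]
step 7: L[7]=6 C[6]=5 → dur=6, Σ=51 | A=compute:t6 B=load:t7 [load-bound]
step 8: L[8]=9 C[7]=6 → dur=9, Σ=60 | A=load:t8 B=compute:t7 [load-bound]
step 9: C[8]=4 → dur=4, Σ=64 | A=compute:t8 B=idle [compute-only]

end_cycle[6] = 45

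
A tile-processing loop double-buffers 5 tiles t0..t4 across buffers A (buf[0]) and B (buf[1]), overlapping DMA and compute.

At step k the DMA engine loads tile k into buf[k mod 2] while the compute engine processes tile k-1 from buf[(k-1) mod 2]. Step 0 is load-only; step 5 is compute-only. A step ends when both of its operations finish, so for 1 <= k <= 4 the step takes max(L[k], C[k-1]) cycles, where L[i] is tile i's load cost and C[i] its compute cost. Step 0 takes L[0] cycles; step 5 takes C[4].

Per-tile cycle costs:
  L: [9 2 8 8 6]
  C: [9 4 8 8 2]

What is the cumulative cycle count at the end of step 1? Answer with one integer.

end_cycle[1] = 18

step 0: L[0]=9 → dur=9, Σ=9 | A=load:t0 B=idle [load-only]
step 1: L[1]=2 C[0]=9 → dur=9, Σ=18 | A=compute:t0 B=load:t1 [compute-bound]
step 2: L[2]=8 C[1]=4 → dur=8, Σ=26 | A=load:t2 B=compute:t1 [load-bound]
step 3: L[3]=8 C[2]=8 → dur=8, Σ=34 | A=compute:t2 B=load:t3 [tied]
step 4: L[4]=6 C[3]=8 → dur=8, Σ=42 | A=load:t4 B=compute:t3 [compute-bound]
step 5: C[4]=2 → dur=2, Σ=44 | A=compute:t4 B=idle [compute-only]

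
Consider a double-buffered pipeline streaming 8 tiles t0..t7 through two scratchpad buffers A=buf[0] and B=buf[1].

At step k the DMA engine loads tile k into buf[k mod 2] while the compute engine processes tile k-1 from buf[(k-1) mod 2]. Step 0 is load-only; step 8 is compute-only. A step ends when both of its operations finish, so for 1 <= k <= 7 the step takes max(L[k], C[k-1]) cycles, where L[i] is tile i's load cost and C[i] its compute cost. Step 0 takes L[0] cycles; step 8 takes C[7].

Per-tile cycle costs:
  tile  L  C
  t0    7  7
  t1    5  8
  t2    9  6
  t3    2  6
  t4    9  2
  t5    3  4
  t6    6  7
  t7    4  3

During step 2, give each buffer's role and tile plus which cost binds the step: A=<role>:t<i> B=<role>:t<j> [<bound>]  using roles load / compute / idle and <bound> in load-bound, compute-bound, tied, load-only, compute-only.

step 2: A=load:t2 B=compute:t1 [load-bound]

step 0: L[0]=7 → dur=7, Σ=7 | A=load:t0 B=idle [load-only]
step 1: L[1]=5 C[0]=7 → dur=7, Σ=14 | A=compute:t0 B=load:t1 [compute-bound]
step 2: L[2]=9 C[1]=8 → dur=9, Σ=23 | A=load:t2 B=compute:t1 [load-bound]
step 3: L[3]=2 C[2]=6 → dur=6, Σ=29 | A=compute:t2 B=load:t3 [compute-bound]
step 4: L[4]=9 C[3]=6 → dur=9, Σ=38 | A=load:t4 B=compute:t3 [load-bound]
step 5: L[5]=3 C[4]=2 → dur=3, Σ=41 | A=compute:t4 B=load:t5 [load-bound]
step 6: L[6]=6 C[5]=4 → dur=6, Σ=47 | A=load:t6 B=compute:t5 [load-bound]
step 7: L[7]=4 C[6]=7 → dur=7, Σ=54 | A=compute:t6 B=load:t7 [compute-bound]
step 8: C[7]=3 → dur=3, Σ=57 | A=idle B=compute:t7 [compute-only]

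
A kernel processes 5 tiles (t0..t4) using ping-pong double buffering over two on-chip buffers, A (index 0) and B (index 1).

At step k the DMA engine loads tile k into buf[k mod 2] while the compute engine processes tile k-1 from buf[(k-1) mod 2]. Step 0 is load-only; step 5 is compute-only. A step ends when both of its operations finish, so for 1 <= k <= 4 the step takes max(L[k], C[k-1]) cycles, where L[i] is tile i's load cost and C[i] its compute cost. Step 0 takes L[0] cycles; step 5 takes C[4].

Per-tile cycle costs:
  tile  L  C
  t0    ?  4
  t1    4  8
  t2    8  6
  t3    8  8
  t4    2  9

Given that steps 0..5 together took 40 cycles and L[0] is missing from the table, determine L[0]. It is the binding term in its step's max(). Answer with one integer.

step 0 → dur = L[0]=? = L[0]  (unknown; binding)
step 1 → dur = max(L[1]=4, C[0]=4) = 4
step 2 → dur = max(L[2]=8, C[1]=8) = 8
step 3 → dur = max(L[3]=8, C[2]=6) = 8
step 4 → dur = max(L[4]=2, C[3]=8) = 8
step 5 → dur = C[4]=9 = 9
sum of known step durations = 37
dur[0] = total - known = 40 - 37 = 3
L[0] is the binding max in step 0, so L[0] = dur[0] = 3

L[0] = 3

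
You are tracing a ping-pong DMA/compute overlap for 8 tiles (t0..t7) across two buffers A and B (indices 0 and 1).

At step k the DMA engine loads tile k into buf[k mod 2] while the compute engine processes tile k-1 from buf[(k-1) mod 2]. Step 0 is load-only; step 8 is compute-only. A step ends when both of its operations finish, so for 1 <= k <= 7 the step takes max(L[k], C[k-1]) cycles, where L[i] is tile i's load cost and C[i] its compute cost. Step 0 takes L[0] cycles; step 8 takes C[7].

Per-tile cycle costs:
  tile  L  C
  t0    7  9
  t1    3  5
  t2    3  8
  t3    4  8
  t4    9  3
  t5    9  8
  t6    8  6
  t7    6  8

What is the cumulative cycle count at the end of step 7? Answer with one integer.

[0] DMA t0→A (7c) ∥ CU idle ⇒ 7c, clock 7
[1] DMA t1→B (3c) ∥ CU A:t0 (9c) ⇒ 9c, clock 16
[2] DMA t2→A (3c) ∥ CU B:t1 (5c) ⇒ 5c, clock 21
[3] DMA t3→B (4c) ∥ CU A:t2 (8c) ⇒ 8c, clock 29
[4] DMA t4→A (9c) ∥ CU B:t3 (8c) ⇒ 9c, clock 38
[5] DMA t5→B (9c) ∥ CU A:t4 (3c) ⇒ 9c, clock 47
[6] DMA t6→A (8c) ∥ CU B:t5 (8c) ⇒ 8c, clock 55
[7] DMA t7→B (6c) ∥ CU A:t6 (6c) ⇒ 6c, clock 61
[8] DMA idle ∥ CU B:t7 (8c) ⇒ 8c, clock 69

end_cycle[7] = 61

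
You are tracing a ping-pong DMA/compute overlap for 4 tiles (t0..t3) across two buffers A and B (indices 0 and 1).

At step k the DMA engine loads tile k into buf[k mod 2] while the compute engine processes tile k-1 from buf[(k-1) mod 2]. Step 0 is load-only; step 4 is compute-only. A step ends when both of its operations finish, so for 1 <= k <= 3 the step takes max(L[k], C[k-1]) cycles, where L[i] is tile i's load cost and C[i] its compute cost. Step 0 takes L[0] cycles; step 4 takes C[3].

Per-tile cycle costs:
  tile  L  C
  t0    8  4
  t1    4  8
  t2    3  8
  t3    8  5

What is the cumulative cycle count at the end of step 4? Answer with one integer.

k=0 load=t0/8c comp=- wait=8 total=8
k=1 load=t1/4c comp=t0/4c wait=4 total=12
k=2 load=t2/3c comp=t1/8c wait=8 total=20
k=3 load=t3/8c comp=t2/8c wait=8 total=28
k=4 load=- comp=t3/5c wait=5 total=33

end_cycle[4] = 33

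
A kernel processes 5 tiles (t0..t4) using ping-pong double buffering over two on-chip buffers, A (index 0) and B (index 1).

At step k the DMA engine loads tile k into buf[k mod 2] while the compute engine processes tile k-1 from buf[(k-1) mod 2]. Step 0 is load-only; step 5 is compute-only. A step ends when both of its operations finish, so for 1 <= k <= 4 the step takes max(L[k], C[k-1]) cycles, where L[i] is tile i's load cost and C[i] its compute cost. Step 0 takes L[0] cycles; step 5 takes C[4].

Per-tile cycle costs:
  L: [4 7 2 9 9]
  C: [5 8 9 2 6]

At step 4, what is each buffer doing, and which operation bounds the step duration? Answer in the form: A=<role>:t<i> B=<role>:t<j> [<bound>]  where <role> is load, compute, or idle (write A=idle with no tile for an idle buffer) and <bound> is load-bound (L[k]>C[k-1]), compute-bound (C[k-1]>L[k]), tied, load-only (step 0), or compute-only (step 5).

step 4: A=load:t4 B=compute:t3 [load-bound]

[0] DMA t0→A (4c) ∥ CU idle ⇒ 4c, clock 4
[1] DMA t1→B (7c) ∥ CU A:t0 (5c) ⇒ 7c, clock 11
[2] DMA t2→A (2c) ∥ CU B:t1 (8c) ⇒ 8c, clock 19
[3] DMA t3→B (9c) ∥ CU A:t2 (9c) ⇒ 9c, clock 28
[4] DMA t4→A (9c) ∥ CU B:t3 (2c) ⇒ 9c, clock 37
[5] DMA idle ∥ CU A:t4 (6c) ⇒ 6c, clock 43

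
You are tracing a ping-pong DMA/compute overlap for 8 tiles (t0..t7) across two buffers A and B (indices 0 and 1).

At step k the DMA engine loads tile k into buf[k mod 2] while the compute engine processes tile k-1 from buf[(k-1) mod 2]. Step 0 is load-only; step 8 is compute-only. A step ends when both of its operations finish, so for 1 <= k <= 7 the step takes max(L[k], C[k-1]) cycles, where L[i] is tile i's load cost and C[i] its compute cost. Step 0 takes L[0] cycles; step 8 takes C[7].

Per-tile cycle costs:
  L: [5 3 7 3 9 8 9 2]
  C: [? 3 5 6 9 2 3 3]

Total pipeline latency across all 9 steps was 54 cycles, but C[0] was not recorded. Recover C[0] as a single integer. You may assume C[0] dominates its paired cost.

step 0 | dur = L[0]=5 = 5
step 1 | dur = max(L[1]=3, C[0]=?) = C[0]  (unknown; binding)
step 2 | dur = max(L[2]=7, C[1]=3) = 7
step 3 | dur = max(L[3]=3, C[2]=5) = 5
step 4 | dur = max(L[4]=9, C[3]=6) = 9
step 5 | dur = max(L[5]=8, C[4]=9) = 9
step 6 | dur = max(L[6]=9, C[5]=2) = 9
step 7 | dur = max(L[7]=2, C[6]=3) = 3
step 8 | dur = C[7]=3 = 3
sum of known step durations = 50
dur[1] = total - known = 54 - 50 = 4
C[0] is the binding max in step 1, so C[0] = dur[1] = 4

C[0] = 4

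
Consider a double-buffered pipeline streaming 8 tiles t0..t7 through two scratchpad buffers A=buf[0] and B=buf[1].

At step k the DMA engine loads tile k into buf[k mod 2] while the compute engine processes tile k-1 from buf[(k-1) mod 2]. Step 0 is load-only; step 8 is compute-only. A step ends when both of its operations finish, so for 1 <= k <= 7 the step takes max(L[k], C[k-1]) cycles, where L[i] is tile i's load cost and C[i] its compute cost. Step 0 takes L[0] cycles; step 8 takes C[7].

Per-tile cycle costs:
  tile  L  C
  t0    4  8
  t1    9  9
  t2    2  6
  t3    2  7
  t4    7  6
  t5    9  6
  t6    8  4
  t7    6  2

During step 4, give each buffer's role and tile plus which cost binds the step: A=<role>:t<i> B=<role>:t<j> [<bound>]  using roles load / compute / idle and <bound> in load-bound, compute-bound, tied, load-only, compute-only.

step 4: A=load:t4 B=compute:t3 [tied]

step 0: L[0]=4 → dur=4, Σ=4 | A=load:t0 B=idle [load-only]
step 1: L[1]=9 C[0]=8 → dur=9, Σ=13 | A=compute:t0 B=load:t1 [load-bound]
step 2: L[2]=2 C[1]=9 → dur=9, Σ=22 | A=load:t2 B=compute:t1 [compute-bound]
step 3: L[3]=2 C[2]=6 → dur=6, Σ=28 | A=compute:t2 B=load:t3 [compute-bound]
step 4: L[4]=7 C[3]=7 → dur=7, Σ=35 | A=load:t4 B=compute:t3 [tied]
step 5: L[5]=9 C[4]=6 → dur=9, Σ=44 | A=compute:t4 B=load:t5 [load-bound]
step 6: L[6]=8 C[5]=6 → dur=8, Σ=52 | A=load:t6 B=compute:t5 [load-bound]
step 7: L[7]=6 C[6]=4 → dur=6, Σ=58 | A=compute:t6 B=load:t7 [load-bound]
step 8: C[7]=2 → dur=2, Σ=60 | A=idle B=compute:t7 [compute-only]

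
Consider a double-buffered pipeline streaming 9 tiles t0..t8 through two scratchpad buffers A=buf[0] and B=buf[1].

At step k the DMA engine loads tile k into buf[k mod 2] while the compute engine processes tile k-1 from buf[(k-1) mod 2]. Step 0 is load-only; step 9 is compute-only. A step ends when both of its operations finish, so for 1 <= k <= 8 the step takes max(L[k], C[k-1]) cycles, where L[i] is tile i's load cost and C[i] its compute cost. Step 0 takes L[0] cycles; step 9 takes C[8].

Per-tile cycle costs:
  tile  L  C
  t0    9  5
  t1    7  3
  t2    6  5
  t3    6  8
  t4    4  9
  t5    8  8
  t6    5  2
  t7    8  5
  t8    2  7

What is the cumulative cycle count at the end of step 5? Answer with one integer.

step 0: L[0]=9 → dur=9, Σ=9 | A=load:t0 B=idle [load-only]
step 1: L[1]=7 C[0]=5 → dur=7, Σ=16 | A=compute:t0 B=load:t1 [load-bound]
step 2: L[2]=6 C[1]=3 → dur=6, Σ=22 | A=load:t2 B=compute:t1 [load-bound]
step 3: L[3]=6 C[2]=5 → dur=6, Σ=28 | A=compute:t2 B=load:t3 [load-bound]
step 4: L[4]=4 C[3]=8 → dur=8, Σ=36 | A=load:t4 B=compute:t3 [compute-bound]
step 5: L[5]=8 C[4]=9 → dur=9, Σ=45 | A=compute:t4 B=load:t5 [compute-bound]
step 6: L[6]=5 C[5]=8 → dur=8, Σ=53 | A=load:t6 B=compute:t5 [compute-bound]
step 7: L[7]=8 C[6]=2 → dur=8, Σ=61 | A=compute:t6 B=load:t7 [load-bound]
step 8: L[8]=2 C[7]=5 → dur=5, Σ=66 | A=load:t8 B=compute:t7 [compute-bound]
step 9: C[8]=7 → dur=7, Σ=73 | A=compute:t8 B=idle [compute-only]

end_cycle[5] = 45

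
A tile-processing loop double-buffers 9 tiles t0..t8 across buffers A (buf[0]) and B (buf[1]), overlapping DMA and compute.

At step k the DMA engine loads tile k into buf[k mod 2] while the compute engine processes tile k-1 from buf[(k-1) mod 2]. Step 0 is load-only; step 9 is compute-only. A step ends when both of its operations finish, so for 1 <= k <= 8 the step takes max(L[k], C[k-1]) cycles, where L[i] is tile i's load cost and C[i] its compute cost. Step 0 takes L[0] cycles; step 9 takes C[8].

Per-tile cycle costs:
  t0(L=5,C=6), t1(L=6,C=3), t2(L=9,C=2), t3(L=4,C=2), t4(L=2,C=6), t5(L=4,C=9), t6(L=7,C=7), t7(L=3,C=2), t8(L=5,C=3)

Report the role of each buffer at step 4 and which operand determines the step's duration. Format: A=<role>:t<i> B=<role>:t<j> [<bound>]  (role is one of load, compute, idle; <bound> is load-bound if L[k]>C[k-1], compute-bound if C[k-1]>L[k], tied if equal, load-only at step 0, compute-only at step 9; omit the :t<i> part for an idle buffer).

  0. 5=5c; end=5; A:t0 B:-
  1. max(6,6)=6c; end=11; A:t0 B:t1
  2. max(9,3)=9c; end=20; A:t2 B:t1
  3. max(4,2)=4c; end=24; A:t2 B:t3
  4. max(2,2)=2c; end=26; A:t4 B:t3
  5. max(4,6)=6c; end=32; A:t4 B:t5
  6. max(7,9)=9c; end=41; A:t6 B:t5
  7. max(3,7)=7c; end=48; A:t6 B:t7
  8. max(5,2)=5c; end=53; A:t8 B:t7
  9. 3=3c; end=56; A:t8 B:t7

step 4: A=load:t4 B=compute:t3 [tied]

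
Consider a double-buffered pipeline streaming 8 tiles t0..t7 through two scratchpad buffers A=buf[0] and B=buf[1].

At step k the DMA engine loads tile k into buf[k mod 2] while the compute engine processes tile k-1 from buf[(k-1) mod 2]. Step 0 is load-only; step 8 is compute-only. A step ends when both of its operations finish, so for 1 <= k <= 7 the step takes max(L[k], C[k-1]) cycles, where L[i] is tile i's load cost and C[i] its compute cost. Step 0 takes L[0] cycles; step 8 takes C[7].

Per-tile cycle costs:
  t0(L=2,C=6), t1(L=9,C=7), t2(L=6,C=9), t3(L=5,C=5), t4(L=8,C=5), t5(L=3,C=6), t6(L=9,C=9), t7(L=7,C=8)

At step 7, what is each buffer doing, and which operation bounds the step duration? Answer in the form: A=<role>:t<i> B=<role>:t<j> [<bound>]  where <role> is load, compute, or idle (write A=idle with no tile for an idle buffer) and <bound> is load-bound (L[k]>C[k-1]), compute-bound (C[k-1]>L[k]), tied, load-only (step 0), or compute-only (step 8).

step 7: A=compute:t6 B=load:t7 [compute-bound]

[0] DMA t0→A (2c) ∥ CU idle ⇒ 2c, clock 2
[1] DMA t1→B (9c) ∥ CU A:t0 (6c) ⇒ 9c, clock 11
[2] DMA t2→A (6c) ∥ CU B:t1 (7c) ⇒ 7c, clock 18
[3] DMA t3→B (5c) ∥ CU A:t2 (9c) ⇒ 9c, clock 27
[4] DMA t4→A (8c) ∥ CU B:t3 (5c) ⇒ 8c, clock 35
[5] DMA t5→B (3c) ∥ CU A:t4 (5c) ⇒ 5c, clock 40
[6] DMA t6→A (9c) ∥ CU B:t5 (6c) ⇒ 9c, clock 49
[7] DMA t7→B (7c) ∥ CU A:t6 (9c) ⇒ 9c, clock 58
[8] DMA idle ∥ CU B:t7 (8c) ⇒ 8c, clock 66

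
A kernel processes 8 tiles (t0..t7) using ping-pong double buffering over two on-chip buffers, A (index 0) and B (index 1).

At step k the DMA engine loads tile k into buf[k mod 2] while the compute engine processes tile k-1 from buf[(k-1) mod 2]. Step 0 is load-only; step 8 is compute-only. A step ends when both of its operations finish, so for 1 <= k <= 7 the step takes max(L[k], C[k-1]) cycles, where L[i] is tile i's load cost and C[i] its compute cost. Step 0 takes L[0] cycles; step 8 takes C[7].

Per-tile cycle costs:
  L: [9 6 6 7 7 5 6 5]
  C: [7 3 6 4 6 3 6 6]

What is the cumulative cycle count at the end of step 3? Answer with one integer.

  0. 9=9c; end=9; A:t0 B:-
  1. max(6,7)=7c; end=16; A:t0 B:t1
  2. max(6,3)=6c; end=22; A:t2 B:t1
  3. max(7,6)=7c; end=29; A:t2 B:t3
  4. max(7,4)=7c; end=36; A:t4 B:t3
  5. max(5,6)=6c; end=42; A:t4 B:t5
  6. max(6,3)=6c; end=48; A:t6 B:t5
  7. max(5,6)=6c; end=54; A:t6 B:t7
  8. 6=6c; end=60; A:t6 B:t7

end_cycle[3] = 29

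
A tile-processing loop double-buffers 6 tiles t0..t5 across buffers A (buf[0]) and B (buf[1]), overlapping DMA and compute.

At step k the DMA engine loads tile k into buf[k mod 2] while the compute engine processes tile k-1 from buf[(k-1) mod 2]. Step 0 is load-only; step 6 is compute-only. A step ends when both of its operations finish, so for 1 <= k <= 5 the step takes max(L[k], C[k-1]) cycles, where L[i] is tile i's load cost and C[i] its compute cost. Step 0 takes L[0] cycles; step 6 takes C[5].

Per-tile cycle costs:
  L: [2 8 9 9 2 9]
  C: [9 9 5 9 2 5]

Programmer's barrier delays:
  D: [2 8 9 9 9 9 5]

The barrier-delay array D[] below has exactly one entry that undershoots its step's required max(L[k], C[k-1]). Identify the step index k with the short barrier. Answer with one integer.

hazard at step 1

step 0: need L[0]=2 = 2; D[0]=2 ok
step 1: need max(L[1]=8,C[0]=9) = 9; D[1]=8 SHORT
step 2: need max(L[2]=9,C[1]=9) = 9; D[2]=9 ok
step 3: need max(L[3]=9,C[2]=5) = 9; D[3]=9 ok
step 4: need max(L[4]=2,C[3]=9) = 9; D[4]=9 ok
step 5: need max(L[5]=9,C[4]=2) = 9; D[5]=9 ok
step 6: need C[5]=5 = 5; D[6]=5 ok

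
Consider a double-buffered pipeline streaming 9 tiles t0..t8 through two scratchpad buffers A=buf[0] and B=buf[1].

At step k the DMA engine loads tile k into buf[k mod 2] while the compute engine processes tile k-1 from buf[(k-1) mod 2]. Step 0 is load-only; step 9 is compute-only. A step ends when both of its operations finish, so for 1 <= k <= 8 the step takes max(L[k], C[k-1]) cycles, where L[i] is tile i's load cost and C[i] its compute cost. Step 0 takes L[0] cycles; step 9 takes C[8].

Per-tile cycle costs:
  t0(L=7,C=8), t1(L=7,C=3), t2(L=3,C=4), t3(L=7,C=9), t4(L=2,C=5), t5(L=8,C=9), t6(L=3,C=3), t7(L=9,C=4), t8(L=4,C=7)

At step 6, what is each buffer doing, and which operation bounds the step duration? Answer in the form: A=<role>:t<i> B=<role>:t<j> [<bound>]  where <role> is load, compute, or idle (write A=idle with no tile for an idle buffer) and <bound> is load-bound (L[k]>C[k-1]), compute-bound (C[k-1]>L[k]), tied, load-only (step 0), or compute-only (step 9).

step 6: A=load:t6 B=compute:t5 [compute-bound]

  0. 7=7c; end=7; A:t0 B:-
  1. max(7,8)=8c; end=15; A:t0 B:t1
  2. max(3,3)=3c; end=18; A:t2 B:t1
  3. max(7,4)=7c; end=25; A:t2 B:t3
  4. max(2,9)=9c; end=34; A:t4 B:t3
  5. max(8,5)=8c; end=42; A:t4 B:t5
  6. max(3,9)=9c; end=51; A:t6 B:t5
  7. max(9,3)=9c; end=60; A:t6 B:t7
  8. max(4,4)=4c; end=64; A:t8 B:t7
  9. 7=7c; end=71; A:t8 B:t7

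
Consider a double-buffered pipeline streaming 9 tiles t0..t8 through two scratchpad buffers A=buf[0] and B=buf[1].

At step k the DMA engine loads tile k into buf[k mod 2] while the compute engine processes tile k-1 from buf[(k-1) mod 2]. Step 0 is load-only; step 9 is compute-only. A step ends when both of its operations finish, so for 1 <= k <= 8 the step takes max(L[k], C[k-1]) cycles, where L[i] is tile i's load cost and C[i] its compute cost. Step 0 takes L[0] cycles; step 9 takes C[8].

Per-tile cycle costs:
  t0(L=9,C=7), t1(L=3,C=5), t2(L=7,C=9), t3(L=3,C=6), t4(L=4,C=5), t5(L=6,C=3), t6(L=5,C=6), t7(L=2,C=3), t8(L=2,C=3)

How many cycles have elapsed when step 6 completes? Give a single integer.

end_cycle[6] = 49

step 0: L[0]=9 → dur=9, Σ=9 | A=load:t0 B=idle [load-only]
step 1: L[1]=3 C[0]=7 → dur=7, Σ=16 | A=compute:t0 B=load:t1 [compute-bound]
step 2: L[2]=7 C[1]=5 → dur=7, Σ=23 | A=load:t2 B=compute:t1 [load-bound]
step 3: L[3]=3 C[2]=9 → dur=9, Σ=32 | A=compute:t2 B=load:t3 [compute-bound]
step 4: L[4]=4 C[3]=6 → dur=6, Σ=38 | A=load:t4 B=compute:t3 [compute-bound]
step 5: L[5]=6 C[4]=5 → dur=6, Σ=44 | A=compute:t4 B=load:t5 [load-bound]
step 6: L[6]=5 C[5]=3 → dur=5, Σ=49 | A=load:t6 B=compute:t5 [load-bound]
step 7: L[7]=2 C[6]=6 → dur=6, Σ=55 | A=compute:t6 B=load:t7 [compute-bound]
step 8: L[8]=2 C[7]=3 → dur=3, Σ=58 | A=load:t8 B=compute:t7 [compute-bound]
step 9: C[8]=3 → dur=3, Σ=61 | A=compute:t8 B=idle [compute-only]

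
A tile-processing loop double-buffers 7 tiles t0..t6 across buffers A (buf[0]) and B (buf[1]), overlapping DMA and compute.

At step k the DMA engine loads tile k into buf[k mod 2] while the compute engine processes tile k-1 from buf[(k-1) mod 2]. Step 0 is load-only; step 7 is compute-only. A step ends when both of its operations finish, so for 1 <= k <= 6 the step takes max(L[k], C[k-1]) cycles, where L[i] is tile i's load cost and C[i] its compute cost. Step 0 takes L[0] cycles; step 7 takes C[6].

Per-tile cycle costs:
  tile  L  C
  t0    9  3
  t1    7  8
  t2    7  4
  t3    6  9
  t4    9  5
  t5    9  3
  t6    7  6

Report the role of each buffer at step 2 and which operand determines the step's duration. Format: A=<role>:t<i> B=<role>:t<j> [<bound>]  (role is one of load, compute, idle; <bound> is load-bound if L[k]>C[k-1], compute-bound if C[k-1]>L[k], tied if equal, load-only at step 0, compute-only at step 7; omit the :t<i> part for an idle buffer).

k=0 load=t0/9c comp=- wait=9 total=9
k=1 load=t1/7c comp=t0/3c wait=7 total=16
k=2 load=t2/7c comp=t1/8c wait=8 total=24
k=3 load=t3/6c comp=t2/4c wait=6 total=30
k=4 load=t4/9c comp=t3/9c wait=9 total=39
k=5 load=t5/9c comp=t4/5c wait=9 total=48
k=6 load=t6/7c comp=t5/3c wait=7 total=55
k=7 load=- comp=t6/6c wait=6 total=61

step 2: A=load:t2 B=compute:t1 [compute-bound]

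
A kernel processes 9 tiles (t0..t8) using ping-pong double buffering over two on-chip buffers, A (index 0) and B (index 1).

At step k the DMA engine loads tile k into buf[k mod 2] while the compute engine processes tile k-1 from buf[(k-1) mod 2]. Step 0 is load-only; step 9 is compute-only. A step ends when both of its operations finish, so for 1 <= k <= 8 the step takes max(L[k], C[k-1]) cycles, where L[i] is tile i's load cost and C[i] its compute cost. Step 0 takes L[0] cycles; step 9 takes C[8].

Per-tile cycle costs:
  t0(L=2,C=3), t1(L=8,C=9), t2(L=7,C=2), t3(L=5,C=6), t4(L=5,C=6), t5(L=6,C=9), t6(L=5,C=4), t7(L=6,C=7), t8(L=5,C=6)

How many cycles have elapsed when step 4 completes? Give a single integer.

[0] DMA t0→A (2c) ∥ CU idle ⇒ 2c, clock 2
[1] DMA t1→B (8c) ∥ CU A:t0 (3c) ⇒ 8c, clock 10
[2] DMA t2→A (7c) ∥ CU B:t1 (9c) ⇒ 9c, clock 19
[3] DMA t3→B (5c) ∥ CU A:t2 (2c) ⇒ 5c, clock 24
[4] DMA t4→A (5c) ∥ CU B:t3 (6c) ⇒ 6c, clock 30
[5] DMA t5→B (6c) ∥ CU A:t4 (6c) ⇒ 6c, clock 36
[6] DMA t6→A (5c) ∥ CU B:t5 (9c) ⇒ 9c, clock 45
[7] DMA t7→B (6c) ∥ CU A:t6 (4c) ⇒ 6c, clock 51
[8] DMA t8→A (5c) ∥ CU B:t7 (7c) ⇒ 7c, clock 58
[9] DMA idle ∥ CU A:t8 (6c) ⇒ 6c, clock 64

end_cycle[4] = 30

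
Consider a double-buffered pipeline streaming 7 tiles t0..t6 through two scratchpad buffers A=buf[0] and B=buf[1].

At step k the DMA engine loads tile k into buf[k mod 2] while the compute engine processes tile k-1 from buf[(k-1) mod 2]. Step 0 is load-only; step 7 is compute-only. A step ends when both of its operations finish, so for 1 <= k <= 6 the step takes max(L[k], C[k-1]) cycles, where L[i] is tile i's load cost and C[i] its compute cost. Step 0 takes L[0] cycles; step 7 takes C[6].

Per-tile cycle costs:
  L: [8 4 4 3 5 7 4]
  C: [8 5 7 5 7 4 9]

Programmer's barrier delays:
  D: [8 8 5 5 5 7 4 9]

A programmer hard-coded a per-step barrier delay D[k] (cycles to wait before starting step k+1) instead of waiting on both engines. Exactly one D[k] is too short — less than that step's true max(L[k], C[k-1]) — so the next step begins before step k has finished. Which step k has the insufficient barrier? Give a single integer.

hazard at step 3

[0] required=L[0]=8=8 vs D=8 ok
[1] required=max(L[1]=4,C[0]=8)=8 vs D=8 ok
[2] required=max(L[2]=4,C[1]=5)=5 vs D=5 ok
[3] required=max(L[3]=3,C[2]=7)=7 vs D=5 SHORT
[4] required=max(L[4]=5,C[3]=5)=5 vs D=5 ok
[5] required=max(L[5]=7,C[4]=7)=7 vs D=7 ok
[6] required=max(L[6]=4,C[5]=4)=4 vs D=4 ok
[7] required=C[6]=9=9 vs D=9 ok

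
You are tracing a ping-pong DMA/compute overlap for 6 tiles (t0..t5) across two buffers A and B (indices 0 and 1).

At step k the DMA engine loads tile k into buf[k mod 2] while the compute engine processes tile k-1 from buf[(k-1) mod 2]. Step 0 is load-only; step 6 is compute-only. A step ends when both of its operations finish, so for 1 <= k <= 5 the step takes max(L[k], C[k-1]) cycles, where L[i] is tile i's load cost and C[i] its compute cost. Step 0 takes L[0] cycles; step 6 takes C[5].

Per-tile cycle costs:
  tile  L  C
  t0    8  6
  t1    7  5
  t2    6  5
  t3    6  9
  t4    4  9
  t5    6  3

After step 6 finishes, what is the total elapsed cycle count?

  0. 8=8c; end=8; A:t0 B:-
  1. max(7,6)=7c; end=15; A:t0 B:t1
  2. max(6,5)=6c; end=21; A:t2 B:t1
  3. max(6,5)=6c; end=27; A:t2 B:t3
  4. max(4,9)=9c; end=36; A:t4 B:t3
  5. max(6,9)=9c; end=45; A:t4 B:t5
  6. 3=3c; end=48; A:t4 B:t5

end_cycle[6] = 48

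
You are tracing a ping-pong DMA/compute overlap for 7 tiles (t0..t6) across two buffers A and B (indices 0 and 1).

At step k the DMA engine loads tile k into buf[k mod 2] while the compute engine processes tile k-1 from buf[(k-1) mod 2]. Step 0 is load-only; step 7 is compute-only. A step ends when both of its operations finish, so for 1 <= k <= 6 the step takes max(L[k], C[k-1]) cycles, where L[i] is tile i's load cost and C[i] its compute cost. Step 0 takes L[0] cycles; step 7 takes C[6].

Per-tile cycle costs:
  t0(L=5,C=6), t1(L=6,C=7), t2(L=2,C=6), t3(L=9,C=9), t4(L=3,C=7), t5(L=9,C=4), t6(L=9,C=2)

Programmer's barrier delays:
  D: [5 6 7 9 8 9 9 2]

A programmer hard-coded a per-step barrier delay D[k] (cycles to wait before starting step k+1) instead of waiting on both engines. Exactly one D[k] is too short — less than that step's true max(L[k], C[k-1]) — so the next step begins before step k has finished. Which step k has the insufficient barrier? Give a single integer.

hazard at step 4

[0] required=L[0]=5=5 vs D=5 ok
[1] required=max(L[1]=6,C[0]=6)=6 vs D=6 ok
[2] required=max(L[2]=2,C[1]=7)=7 vs D=7 ok
[3] required=max(L[3]=9,C[2]=6)=9 vs D=9 ok
[4] required=max(L[4]=3,C[3]=9)=9 vs D=8 SHORT
[5] required=max(L[5]=9,C[4]=7)=9 vs D=9 ok
[6] required=max(L[6]=9,C[5]=4)=9 vs D=9 ok
[7] required=C[6]=2=2 vs D=2 ok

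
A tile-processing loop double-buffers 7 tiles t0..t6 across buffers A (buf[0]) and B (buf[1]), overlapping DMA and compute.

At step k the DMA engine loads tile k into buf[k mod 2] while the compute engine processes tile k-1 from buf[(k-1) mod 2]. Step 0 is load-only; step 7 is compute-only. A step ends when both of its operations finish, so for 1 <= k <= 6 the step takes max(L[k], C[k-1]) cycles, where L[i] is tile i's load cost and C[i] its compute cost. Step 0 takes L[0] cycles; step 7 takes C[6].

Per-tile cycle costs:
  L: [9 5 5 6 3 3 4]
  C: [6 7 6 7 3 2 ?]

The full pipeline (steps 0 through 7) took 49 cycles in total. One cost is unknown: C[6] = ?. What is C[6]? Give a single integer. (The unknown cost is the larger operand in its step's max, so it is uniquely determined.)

step 0 = dur = L[0]=9 = 9
step 1 = dur = max(L[1]=5, C[0]=6) = 6
step 2 = dur = max(L[2]=5, C[1]=7) = 7
step 3 = dur = max(L[3]=6, C[2]=6) = 6
step 4 = dur = max(L[4]=3, C[3]=7) = 7
step 5 = dur = max(L[5]=3, C[4]=3) = 3
step 6 = dur = max(L[6]=4, C[5]=2) = 4
step 7 = dur = C[6]=? = C[6]  (unknown; binding)
sum of known step durations = 42
dur[7] = total - known = 49 - 42 = 7
C[6] is the binding max in step 7, so C[6] = dur[7] = 7

C[6] = 7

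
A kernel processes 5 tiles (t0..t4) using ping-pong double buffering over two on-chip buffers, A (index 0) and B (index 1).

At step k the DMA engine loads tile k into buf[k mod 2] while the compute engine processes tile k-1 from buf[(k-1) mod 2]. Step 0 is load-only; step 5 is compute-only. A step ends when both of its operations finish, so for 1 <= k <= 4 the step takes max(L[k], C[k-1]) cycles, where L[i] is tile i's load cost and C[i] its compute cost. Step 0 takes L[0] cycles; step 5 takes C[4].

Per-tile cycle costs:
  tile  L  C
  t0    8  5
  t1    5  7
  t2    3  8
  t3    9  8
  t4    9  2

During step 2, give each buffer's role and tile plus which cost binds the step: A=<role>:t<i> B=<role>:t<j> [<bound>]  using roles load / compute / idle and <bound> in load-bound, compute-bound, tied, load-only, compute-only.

[0] DMA t0→A (8c) ∥ CU idle ⇒ 8c, clock 8
[1] DMA t1→B (5c) ∥ CU A:t0 (5c) ⇒ 5c, clock 13
[2] DMA t2→A (3c) ∥ CU B:t1 (7c) ⇒ 7c, clock 20
[3] DMA t3→B (9c) ∥ CU A:t2 (8c) ⇒ 9c, clock 29
[4] DMA t4→A (9c) ∥ CU B:t3 (8c) ⇒ 9c, clock 38
[5] DMA idle ∥ CU A:t4 (2c) ⇒ 2c, clock 40

step 2: A=load:t2 B=compute:t1 [compute-bound]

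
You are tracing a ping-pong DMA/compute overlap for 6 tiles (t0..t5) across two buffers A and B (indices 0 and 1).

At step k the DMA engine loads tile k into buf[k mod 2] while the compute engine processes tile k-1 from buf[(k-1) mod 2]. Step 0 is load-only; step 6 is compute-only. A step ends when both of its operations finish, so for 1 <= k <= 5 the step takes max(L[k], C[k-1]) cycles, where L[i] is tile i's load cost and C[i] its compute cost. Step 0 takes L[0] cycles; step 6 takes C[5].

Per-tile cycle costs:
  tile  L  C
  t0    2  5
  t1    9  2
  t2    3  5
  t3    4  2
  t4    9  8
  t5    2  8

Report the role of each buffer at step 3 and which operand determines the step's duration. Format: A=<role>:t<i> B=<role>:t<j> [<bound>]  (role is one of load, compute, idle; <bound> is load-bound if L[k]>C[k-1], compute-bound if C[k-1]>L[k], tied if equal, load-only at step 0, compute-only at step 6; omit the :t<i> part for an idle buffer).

step 3: A=compute:t2 B=load:t3 [compute-bound]

step 0: L[0]=2 → dur=2, Σ=2 | A=load:t0 B=idle [load-only]
step 1: L[1]=9 C[0]=5 → dur=9, Σ=11 | A=compute:t0 B=load:t1 [load-bound]
step 2: L[2]=3 C[1]=2 → dur=3, Σ=14 | A=load:t2 B=compute:t1 [load-bound]
step 3: L[3]=4 C[2]=5 → dur=5, Σ=19 | A=compute:t2 B=load:t3 [compute-bound]
step 4: L[4]=9 C[3]=2 → dur=9, Σ=28 | A=load:t4 B=compute:t3 [load-bound]
step 5: L[5]=2 C[4]=8 → dur=8, Σ=36 | A=compute:t4 B=load:t5 [compute-bound]
step 6: C[5]=8 → dur=8, Σ=44 | A=idle B=compute:t5 [compute-only]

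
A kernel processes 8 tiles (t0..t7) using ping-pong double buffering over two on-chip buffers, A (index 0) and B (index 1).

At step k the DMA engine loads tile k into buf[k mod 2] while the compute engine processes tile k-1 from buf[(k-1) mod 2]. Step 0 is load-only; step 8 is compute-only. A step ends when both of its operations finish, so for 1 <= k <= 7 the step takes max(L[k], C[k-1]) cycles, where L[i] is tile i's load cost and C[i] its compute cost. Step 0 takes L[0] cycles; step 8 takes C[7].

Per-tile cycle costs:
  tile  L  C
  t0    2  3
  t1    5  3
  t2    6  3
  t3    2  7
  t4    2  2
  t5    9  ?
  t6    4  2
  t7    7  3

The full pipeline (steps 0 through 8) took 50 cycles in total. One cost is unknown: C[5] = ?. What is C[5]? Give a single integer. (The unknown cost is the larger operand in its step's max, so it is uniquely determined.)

step 0 | dur = L[0]=2 = 2
step 1 | dur = max(L[1]=5, C[0]=3) = 5
step 2 | dur = max(L[2]=6, C[1]=3) = 6
step 3 | dur = max(L[3]=2, C[2]=3) = 3
step 4 | dur = max(L[4]=2, C[3]=7) = 7
step 5 | dur = max(L[5]=9, C[4]=2) = 9
step 6 | dur = max(L[6]=4, C[5]=?) = C[5]  (unknown; binding)
step 7 | dur = max(L[7]=7, C[6]=2) = 7
step 8 | dur = C[7]=3 = 3
sum of known step durations = 42
dur[6] = total - known = 50 - 42 = 8
C[5] is the binding max in step 6, so C[5] = dur[6] = 8

C[5] = 8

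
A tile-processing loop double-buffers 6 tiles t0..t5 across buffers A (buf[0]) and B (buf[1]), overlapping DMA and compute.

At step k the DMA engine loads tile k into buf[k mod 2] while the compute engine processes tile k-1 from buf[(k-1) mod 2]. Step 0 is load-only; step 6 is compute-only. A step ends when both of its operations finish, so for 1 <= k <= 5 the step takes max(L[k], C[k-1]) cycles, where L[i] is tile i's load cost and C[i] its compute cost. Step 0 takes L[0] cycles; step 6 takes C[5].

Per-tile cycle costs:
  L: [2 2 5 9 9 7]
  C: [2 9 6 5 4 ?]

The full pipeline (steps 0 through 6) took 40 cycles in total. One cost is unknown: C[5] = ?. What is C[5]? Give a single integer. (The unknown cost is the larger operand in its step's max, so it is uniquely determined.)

step 0: dur = L[0]=2 = 2
step 1: dur = max(L[1]=2, C[0]=2) = 2
step 2: dur = max(L[2]=5, C[1]=9) = 9
step 3: dur = max(L[3]=9, C[2]=6) = 9
step 4: dur = max(L[4]=9, C[3]=5) = 9
step 5: dur = max(L[5]=7, C[4]=4) = 7
step 6: dur = C[5]=? = C[5]  (unknown; binding)
sum of known step durations = 38
dur[6] = total - known = 40 - 38 = 2
C[5] is the binding max in step 6, so C[5] = dur[6] = 2

C[5] = 2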